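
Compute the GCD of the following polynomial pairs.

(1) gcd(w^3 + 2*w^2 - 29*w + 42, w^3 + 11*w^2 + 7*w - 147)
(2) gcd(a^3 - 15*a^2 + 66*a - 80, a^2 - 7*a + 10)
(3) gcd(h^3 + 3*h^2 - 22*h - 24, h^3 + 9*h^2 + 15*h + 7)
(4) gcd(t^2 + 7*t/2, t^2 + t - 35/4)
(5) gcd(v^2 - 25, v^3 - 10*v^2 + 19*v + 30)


(1) = gcd((w - 3)*(w - 2)*(w + 7), (w - 3)*(w + 7)^2) = w^2 + 4*w - 21
(2) = gcd((a - 8)*(a - 5)*(a - 2), (a - 5)*(a - 2)) = a^2 - 7*a + 10
(3) = h + 1
(4) = gcd(t*(t + 7/2), (t - 5/2)*(t + 7/2)) = t + 7/2
(5) = v - 5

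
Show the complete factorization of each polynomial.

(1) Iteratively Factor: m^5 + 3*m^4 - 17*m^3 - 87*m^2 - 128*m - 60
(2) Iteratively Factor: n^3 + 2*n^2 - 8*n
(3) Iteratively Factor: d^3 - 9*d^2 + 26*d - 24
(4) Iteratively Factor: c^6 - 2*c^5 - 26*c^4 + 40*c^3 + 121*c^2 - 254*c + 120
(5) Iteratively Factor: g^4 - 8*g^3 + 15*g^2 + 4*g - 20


(1) = (m + 1)*(m^4 + 2*m^3 - 19*m^2 - 68*m - 60) = (m - 5)*(m + 1)*(m^3 + 7*m^2 + 16*m + 12) = (m - 5)*(m + 1)*(m + 2)*(m^2 + 5*m + 6) = (m - 5)*(m + 1)*(m + 2)^2*(m + 3)
(2) = (n - 2)*(n^2 + 4*n) = (n - 2)*(n + 4)*(n)
(3) = (d - 4)*(d^2 - 5*d + 6) = (d - 4)*(d - 3)*(d - 2)
(4) = (c - 1)*(c^5 - c^4 - 27*c^3 + 13*c^2 + 134*c - 120) = (c - 1)^2*(c^4 - 27*c^2 - 14*c + 120) = (c - 5)*(c - 1)^2*(c^3 + 5*c^2 - 2*c - 24) = (c - 5)*(c - 1)^2*(c + 4)*(c^2 + c - 6) = (c - 5)*(c - 2)*(c - 1)^2*(c + 4)*(c + 3)
(5) = (g - 5)*(g^3 - 3*g^2 + 4) = (g - 5)*(g - 2)*(g^2 - g - 2) = (g - 5)*(g - 2)*(g + 1)*(g - 2)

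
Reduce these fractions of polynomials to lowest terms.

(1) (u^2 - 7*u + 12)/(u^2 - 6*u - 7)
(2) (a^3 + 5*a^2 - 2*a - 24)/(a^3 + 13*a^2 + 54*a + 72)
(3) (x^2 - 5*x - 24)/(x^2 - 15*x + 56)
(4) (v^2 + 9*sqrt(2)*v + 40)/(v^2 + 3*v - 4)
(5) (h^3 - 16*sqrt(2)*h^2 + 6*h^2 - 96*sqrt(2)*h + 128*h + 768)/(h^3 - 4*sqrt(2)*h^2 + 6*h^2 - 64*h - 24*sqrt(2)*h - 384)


(1) = (u^2 - 7*u + 12)/(u^2 - 6*u - 7)
(2) = (a - 2)/(a + 6)
(3) = (x + 3)/(x - 7)
(4) = (v^2 + 9*sqrt(2)*v + 40)/(v^2 + 3*v - 4)
(5) = (h - 8*sqrt(2))/(h + 4*sqrt(2))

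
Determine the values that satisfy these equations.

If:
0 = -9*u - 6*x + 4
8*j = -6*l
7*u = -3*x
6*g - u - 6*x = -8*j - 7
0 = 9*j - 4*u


Then:
g = 281/270
j = -16/45
l = 64/135
u = -4/5
x = 28/15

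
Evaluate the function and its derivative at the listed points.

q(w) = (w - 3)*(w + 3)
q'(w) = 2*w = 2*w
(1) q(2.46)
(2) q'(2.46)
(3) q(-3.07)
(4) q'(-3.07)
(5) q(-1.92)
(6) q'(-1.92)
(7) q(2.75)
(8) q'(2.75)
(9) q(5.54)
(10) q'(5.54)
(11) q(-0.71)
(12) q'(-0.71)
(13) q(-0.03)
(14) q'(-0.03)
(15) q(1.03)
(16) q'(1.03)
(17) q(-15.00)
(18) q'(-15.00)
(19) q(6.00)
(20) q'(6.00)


(1) = -2.95
(2) = 4.92
(3) = 0.42
(4) = -6.14
(5) = -5.31
(6) = -3.84
(7) = -1.44
(8) = 5.50
(9) = 21.69
(10) = 11.08
(11) = -8.50
(12) = -1.42
(13) = -9.00
(14) = -0.06
(15) = -7.94
(16) = 2.06
(17) = 216.00
(18) = -30.00
(19) = 27.00
(20) = 12.00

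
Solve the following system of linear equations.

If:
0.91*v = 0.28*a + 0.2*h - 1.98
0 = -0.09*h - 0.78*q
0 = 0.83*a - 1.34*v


Then:
a = 1.6144578313253*v
h = 2.28975903614458*v + 9.9
q = -0.26420296570899*v - 1.14230769230769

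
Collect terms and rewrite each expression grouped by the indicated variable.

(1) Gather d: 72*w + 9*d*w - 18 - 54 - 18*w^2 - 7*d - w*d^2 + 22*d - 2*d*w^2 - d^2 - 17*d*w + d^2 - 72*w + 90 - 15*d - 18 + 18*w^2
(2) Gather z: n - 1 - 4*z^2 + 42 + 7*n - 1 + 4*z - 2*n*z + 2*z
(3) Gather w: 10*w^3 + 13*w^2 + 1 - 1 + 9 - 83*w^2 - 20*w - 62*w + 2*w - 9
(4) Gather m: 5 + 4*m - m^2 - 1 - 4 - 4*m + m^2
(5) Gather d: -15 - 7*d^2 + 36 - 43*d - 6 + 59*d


(1) = -d^2*w + d*(-2*w^2 - 8*w)
(2) = 8*n - 4*z^2 + z*(6 - 2*n) + 40
(3) = 10*w^3 - 70*w^2 - 80*w
(4) = 0
(5) = -7*d^2 + 16*d + 15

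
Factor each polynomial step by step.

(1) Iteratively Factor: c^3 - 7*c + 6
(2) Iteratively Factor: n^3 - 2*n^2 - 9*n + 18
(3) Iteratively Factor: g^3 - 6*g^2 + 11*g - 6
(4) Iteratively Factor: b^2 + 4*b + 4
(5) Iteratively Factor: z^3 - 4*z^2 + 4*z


(1) = (c - 1)*(c^2 + c - 6) = (c - 1)*(c + 3)*(c - 2)
(2) = (n - 3)*(n^2 + n - 6) = (n - 3)*(n + 3)*(n - 2)
(3) = (g - 2)*(g^2 - 4*g + 3) = (g - 3)*(g - 2)*(g - 1)
(4) = (b + 2)*(b + 2)
(5) = (z - 2)*(z^2 - 2*z) = z*(z - 2)*(z - 2)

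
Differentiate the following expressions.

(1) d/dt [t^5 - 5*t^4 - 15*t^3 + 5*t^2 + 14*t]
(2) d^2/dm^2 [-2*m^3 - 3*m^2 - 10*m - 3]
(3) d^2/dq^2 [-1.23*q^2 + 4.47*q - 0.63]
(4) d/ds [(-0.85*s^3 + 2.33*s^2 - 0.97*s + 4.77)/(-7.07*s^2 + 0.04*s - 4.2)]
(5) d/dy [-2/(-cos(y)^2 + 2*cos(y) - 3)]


(1) = 5*t^4 - 20*t^3 - 45*t^2 + 10*t + 14
(2) = -12*m - 6
(3) = -2.46000000000000
(4) = (6.0095*s^4 - 0.068*s^3 + 3.9453*s^2 + 47.8758*s + 3.8832)/(49.9849*s^4 - 0.5656*s^3 + 59.3896*s^2 - 0.336*s + 17.64)
(5) = 4*(cos(y) - 1)*sin(y)/(cos(y)^2 - 2*cos(y) + 3)^2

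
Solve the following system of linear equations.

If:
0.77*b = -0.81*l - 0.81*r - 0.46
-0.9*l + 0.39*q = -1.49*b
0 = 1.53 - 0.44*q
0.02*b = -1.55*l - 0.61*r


Then:
b = -1.07
l = -0.27
q = 3.48
r = 0.72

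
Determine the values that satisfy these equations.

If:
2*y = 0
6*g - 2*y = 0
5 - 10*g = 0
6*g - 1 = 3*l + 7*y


Then:
No Solution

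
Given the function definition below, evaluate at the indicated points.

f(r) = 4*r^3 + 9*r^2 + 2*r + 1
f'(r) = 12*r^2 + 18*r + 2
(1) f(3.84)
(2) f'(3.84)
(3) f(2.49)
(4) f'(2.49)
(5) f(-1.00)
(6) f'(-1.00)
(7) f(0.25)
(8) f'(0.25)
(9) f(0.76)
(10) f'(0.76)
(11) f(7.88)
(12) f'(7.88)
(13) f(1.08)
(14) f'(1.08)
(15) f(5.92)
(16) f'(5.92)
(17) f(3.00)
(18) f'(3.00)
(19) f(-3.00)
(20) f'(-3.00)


(1) = 367.88
(2) = 248.07
(3) = 123.53
(4) = 121.22
(5) = 4.00
(6) = -4.00
(7) = 2.12
(8) = 7.25
(9) = 9.47
(10) = 22.61
(11) = 2532.83
(12) = 888.97
(13) = 18.70
(14) = 35.44
(15) = 1158.16
(16) = 529.12
(17) = 196.00
(18) = 164.00
(19) = -32.00
(20) = 56.00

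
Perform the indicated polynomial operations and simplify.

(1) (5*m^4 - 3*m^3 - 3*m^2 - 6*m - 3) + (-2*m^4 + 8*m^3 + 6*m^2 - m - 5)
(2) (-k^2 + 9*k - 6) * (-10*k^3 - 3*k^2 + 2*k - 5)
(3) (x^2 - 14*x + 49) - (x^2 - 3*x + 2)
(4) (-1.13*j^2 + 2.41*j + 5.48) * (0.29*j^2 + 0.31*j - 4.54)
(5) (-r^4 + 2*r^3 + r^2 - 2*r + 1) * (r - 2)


(1) = 3*m^4 + 5*m^3 + 3*m^2 - 7*m - 8
(2) = 10*k^5 - 87*k^4 + 31*k^3 + 41*k^2 - 57*k + 30
(3) = 47 - 11*x
(4) = -0.3277*j^4 + 0.3486*j^3 + 7.4665*j^2 - 9.2426*j - 24.8792
(5) = -r^5 + 4*r^4 - 3*r^3 - 4*r^2 + 5*r - 2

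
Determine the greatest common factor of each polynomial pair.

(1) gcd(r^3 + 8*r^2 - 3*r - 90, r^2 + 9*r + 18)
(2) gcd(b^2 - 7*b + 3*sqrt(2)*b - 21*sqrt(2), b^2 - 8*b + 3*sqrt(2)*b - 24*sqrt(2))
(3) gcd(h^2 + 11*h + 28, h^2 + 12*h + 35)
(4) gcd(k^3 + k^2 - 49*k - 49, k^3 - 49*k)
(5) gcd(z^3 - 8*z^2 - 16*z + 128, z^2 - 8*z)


(1) = r + 6
(2) = gcd((b - 7)*(b + 3*sqrt(2)), (b - 8)*(b + 3*sqrt(2))) = b + 3*sqrt(2)
(3) = gcd((h + 4)*(h + 7), (h + 5)*(h + 7)) = h + 7
(4) = gcd((k - 7)*(k + 1)*(k + 7), k*(k - 7)*(k + 7)) = k^2 - 49
(5) = gcd((z - 8)*(z - 4)*(z + 4), z*(z - 8)) = z - 8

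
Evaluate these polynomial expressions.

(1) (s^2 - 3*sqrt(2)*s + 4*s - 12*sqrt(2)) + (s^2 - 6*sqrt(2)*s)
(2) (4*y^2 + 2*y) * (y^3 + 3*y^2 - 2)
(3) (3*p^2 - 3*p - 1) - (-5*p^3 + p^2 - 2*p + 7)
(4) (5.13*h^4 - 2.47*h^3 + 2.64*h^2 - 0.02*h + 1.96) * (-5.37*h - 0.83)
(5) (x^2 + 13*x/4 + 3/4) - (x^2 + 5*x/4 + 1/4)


(1) = 2*s^2 - 9*sqrt(2)*s + 4*s - 12*sqrt(2)
(2) = 4*y^5 + 14*y^4 + 6*y^3 - 8*y^2 - 4*y
(3) = 5*p^3 + 2*p^2 - p - 8
(4) = -27.5481*h^5 + 9.006*h^4 - 12.1267*h^3 - 2.0838*h^2 - 10.5086*h - 1.6268
(5) = 2*x + 1/2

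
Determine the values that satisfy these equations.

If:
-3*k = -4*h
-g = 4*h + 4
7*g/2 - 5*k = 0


Then:
g = -40/31
h = -21/31
k = -28/31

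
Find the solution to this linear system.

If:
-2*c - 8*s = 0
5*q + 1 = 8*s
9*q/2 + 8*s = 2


Then:
c = -29/38
q = 2/19
s = 29/152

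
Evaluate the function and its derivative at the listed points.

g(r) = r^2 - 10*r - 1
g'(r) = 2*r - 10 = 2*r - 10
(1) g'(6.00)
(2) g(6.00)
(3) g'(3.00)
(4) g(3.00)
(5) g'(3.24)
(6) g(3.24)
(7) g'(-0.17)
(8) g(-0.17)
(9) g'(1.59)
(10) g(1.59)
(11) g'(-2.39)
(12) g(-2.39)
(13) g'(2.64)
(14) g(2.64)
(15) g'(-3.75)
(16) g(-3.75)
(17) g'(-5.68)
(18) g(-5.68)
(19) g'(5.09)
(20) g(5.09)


(1) = 2.00
(2) = -25.00
(3) = -4.00
(4) = -22.00
(5) = -3.52
(6) = -22.90
(7) = -10.34
(8) = 0.73
(9) = -6.82
(10) = -14.37
(11) = -14.78
(12) = 28.61
(13) = -4.72
(14) = -20.43
(15) = -17.50
(16) = 50.56
(17) = -21.36
(18) = 88.06
(19) = 0.18
(20) = -25.99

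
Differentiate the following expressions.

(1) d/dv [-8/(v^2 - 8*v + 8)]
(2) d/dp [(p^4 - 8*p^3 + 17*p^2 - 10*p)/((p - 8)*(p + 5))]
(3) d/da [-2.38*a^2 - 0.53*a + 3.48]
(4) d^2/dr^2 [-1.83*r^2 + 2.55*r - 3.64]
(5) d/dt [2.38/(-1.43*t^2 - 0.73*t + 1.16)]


(1) = 16*(v - 4)/(v^2 - 8*v + 8)^2
(2) = (2*p^5 - 17*p^4 - 112*p^3 + 919*p^2 - 1360*p + 400)/(p^4 - 6*p^3 - 71*p^2 + 240*p + 1600)
(3) = -4.76*a - 0.53
(4) = -3.66000000000000
(5) = (6.8068*t + 1.7374)/(1.43*t^2 + 0.73*t - 1.16)^2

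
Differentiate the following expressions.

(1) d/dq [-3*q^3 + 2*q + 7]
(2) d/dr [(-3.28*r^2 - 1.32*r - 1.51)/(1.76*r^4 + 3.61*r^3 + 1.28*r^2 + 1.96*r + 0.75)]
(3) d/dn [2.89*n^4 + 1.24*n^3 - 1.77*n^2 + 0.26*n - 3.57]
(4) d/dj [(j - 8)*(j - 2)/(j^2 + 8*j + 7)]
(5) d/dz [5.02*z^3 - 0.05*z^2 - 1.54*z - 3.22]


(1) = 2 - 9*q^2
(2) = (11.5456*r^5 + 18.8104*r^4 + 20.1608*r^3 + 11.6141*r^2 - 1.0544*r + 1.9696)/(3.0976*r^8 + 12.7072*r^7 + 17.5377*r^6 + 16.1408*r^5 + 18.4296*r^4 + 10.4326*r^3 + 5.7616*r^2 + 2.94*r + 0.5625)
(3) = 11.56*n^3 + 3.72*n^2 - 3.54*n + 0.26
(4) = 18*(j^2 - j - 11)/(j^4 + 16*j^3 + 78*j^2 + 112*j + 49)
(5) = 15.06*z^2 - 0.1*z - 1.54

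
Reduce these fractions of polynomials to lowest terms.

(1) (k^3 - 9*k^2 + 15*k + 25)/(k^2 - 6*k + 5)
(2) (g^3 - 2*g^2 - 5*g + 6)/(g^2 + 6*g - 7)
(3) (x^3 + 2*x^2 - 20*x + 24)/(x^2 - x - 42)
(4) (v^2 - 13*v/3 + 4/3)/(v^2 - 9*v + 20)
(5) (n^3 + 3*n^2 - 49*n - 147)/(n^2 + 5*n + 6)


(1) = (k^2 - 4*k - 5)/(k - 1)
(2) = (g^2 - g - 6)/(g + 7)
(3) = (x^2 - 4*x + 4)/(x - 7)
(4) = (3*v - 1)/(3*v - 15)
(5) = (n^2 - 49)/(n + 2)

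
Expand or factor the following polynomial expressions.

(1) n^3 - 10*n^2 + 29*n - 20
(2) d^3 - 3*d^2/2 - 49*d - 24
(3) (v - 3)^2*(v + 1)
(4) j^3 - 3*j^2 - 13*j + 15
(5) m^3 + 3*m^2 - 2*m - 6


(1) = (n - 5)*(n - 4)*(n - 1)
(2) = (d - 8)*(d + 1/2)*(d + 6)
(3) = v^3 - 5*v^2 + 3*v + 9
(4) = (j - 5)*(j - 1)*(j + 3)
(5) = (m + 3)*(m - sqrt(2))*(m + sqrt(2))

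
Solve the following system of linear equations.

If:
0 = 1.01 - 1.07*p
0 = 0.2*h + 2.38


Then:
h = -11.90
p = 0.94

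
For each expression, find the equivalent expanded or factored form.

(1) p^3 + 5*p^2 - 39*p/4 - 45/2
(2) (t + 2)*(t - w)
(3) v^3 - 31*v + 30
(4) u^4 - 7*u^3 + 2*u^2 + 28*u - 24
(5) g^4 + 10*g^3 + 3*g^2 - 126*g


(1) = (p - 5/2)*(p + 3/2)*(p + 6)
(2) = t^2 - t*w + 2*t - 2*w
(3) = (v - 5)*(v - 1)*(v + 6)
(4) = (u - 6)*(u - 2)*(u - 1)*(u + 2)
(5) = g*(g - 3)*(g + 6)*(g + 7)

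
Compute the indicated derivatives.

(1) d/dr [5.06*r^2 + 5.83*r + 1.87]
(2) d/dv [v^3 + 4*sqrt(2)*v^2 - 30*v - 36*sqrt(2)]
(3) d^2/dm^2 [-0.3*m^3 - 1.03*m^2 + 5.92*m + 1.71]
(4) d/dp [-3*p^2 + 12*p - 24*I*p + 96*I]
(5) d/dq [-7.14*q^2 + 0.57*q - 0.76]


(1) = 10.12*r + 5.83
(2) = 3*v^2 + 8*sqrt(2)*v - 30
(3) = -1.8*m - 2.06
(4) = -6*p + 12 - 24*I
(5) = 0.57 - 14.28*q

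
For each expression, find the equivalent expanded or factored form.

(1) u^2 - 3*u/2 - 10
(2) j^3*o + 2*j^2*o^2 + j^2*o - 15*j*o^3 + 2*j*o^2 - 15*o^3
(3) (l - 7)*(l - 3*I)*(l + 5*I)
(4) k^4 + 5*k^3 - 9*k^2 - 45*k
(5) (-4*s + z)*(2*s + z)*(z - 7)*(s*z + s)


(1) = (u - 4)*(u + 5/2)
(2) = (j - 3*o)*(j + 5*o)*(j*o + o)
(3) = l^3 - 7*l^2 + 2*I*l^2 + 15*l - 14*I*l - 105
(4) = k*(k - 3)*(k + 3)*(k + 5)
(5) = -8*s^3*z^2 + 48*s^3*z + 56*s^3 - 2*s^2*z^3 + 12*s^2*z^2 + 14*s^2*z + s*z^4 - 6*s*z^3 - 7*s*z^2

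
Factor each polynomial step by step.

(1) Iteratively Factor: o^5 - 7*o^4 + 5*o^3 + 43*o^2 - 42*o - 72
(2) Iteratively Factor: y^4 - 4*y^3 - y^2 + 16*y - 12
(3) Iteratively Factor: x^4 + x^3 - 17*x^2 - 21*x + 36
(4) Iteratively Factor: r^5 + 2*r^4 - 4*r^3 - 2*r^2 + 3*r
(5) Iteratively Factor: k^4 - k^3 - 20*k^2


(1) = (o - 3)*(o^4 - 4*o^3 - 7*o^2 + 22*o + 24) = (o - 3)*(o + 2)*(o^3 - 6*o^2 + 5*o + 12) = (o - 4)*(o - 3)*(o + 2)*(o^2 - 2*o - 3) = (o - 4)*(o - 3)^2*(o + 2)*(o + 1)
(2) = (y + 2)*(y^3 - 6*y^2 + 11*y - 6) = (y - 2)*(y + 2)*(y^2 - 4*y + 3) = (y - 3)*(y - 2)*(y + 2)*(y - 1)
(3) = (x + 3)*(x^3 - 2*x^2 - 11*x + 12) = (x + 3)^2*(x^2 - 5*x + 4) = (x - 1)*(x + 3)^2*(x - 4)
(4) = (r - 1)*(r^4 + 3*r^3 - r^2 - 3*r) = (r - 1)*(r + 1)*(r^3 + 2*r^2 - 3*r) = (r - 1)^2*(r + 1)*(r^2 + 3*r) = r*(r - 1)^2*(r + 1)*(r + 3)
(5) = (k - 5)*(k^3 + 4*k^2) = (k - 5)*(k + 4)*(k^2) = k*(k - 5)*(k + 4)*(k)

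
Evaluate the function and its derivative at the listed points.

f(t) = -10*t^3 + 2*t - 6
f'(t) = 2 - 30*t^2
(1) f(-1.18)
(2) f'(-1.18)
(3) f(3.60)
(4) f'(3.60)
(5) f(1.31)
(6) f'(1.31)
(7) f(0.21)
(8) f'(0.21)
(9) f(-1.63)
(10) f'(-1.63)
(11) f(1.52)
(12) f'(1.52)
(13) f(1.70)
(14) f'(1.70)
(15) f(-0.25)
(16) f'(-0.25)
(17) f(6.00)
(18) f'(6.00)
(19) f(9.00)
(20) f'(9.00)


(1) = 8.07
(2) = -39.77
(3) = -465.36
(4) = -386.80
(5) = -25.86
(6) = -49.48
(7) = -5.67
(8) = 0.68
(9) = 34.05
(10) = -77.71
(11) = -38.08
(12) = -67.31
(13) = -51.73
(14) = -84.70
(15) = -6.34
(16) = 0.12
(17) = -2154.00
(18) = -1078.00
(19) = -7278.00
(20) = -2428.00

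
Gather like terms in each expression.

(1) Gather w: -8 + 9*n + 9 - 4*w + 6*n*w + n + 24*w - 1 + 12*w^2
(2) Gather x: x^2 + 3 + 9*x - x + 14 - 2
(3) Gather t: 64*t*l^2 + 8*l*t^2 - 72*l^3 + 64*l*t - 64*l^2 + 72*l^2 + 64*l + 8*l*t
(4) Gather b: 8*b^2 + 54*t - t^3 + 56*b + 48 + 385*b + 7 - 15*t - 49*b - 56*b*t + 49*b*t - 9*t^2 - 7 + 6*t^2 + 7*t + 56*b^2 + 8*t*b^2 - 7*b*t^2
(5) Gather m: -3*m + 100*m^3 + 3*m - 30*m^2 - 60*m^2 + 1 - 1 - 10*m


(1) = 10*n + 12*w^2 + w*(6*n + 20)
(2) = x^2 + 8*x + 15
(3) = -72*l^3 + 8*l^2 + 8*l*t^2 + 64*l + t*(64*l^2 + 72*l)
(4) = b^2*(8*t + 64) + b*(-7*t^2 - 7*t + 392) - t^3 - 3*t^2 + 46*t + 48
(5) = 100*m^3 - 90*m^2 - 10*m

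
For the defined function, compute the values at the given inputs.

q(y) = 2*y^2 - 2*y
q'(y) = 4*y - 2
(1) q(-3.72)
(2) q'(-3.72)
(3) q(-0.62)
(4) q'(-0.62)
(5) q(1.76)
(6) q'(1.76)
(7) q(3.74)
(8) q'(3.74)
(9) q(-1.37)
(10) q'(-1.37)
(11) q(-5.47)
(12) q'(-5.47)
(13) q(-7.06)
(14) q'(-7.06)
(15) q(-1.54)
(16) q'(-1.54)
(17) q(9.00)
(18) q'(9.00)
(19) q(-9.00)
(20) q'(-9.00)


(1) = 35.12
(2) = -16.88
(3) = 2.01
(4) = -4.48
(5) = 2.68
(6) = 5.04
(7) = 20.50
(8) = 12.96
(9) = 6.49
(10) = -7.48
(11) = 70.78
(12) = -23.88
(13) = 113.81
(14) = -30.24
(15) = 7.82
(16) = -8.16
(17) = 144.00
(18) = 34.00
(19) = 180.00
(20) = -38.00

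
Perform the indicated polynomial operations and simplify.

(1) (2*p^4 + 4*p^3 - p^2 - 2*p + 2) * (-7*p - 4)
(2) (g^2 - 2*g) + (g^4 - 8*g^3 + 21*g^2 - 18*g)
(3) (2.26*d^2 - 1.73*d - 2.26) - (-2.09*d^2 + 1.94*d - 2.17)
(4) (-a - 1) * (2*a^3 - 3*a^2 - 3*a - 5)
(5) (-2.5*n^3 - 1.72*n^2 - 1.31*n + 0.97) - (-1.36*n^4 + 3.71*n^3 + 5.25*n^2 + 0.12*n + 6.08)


(1) = -14*p^5 - 36*p^4 - 9*p^3 + 18*p^2 - 6*p - 8
(2) = g^4 - 8*g^3 + 22*g^2 - 20*g
(3) = 4.35*d^2 - 3.67*d - 0.09
(4) = -2*a^4 + a^3 + 6*a^2 + 8*a + 5
(5) = 1.36*n^4 - 6.21*n^3 - 6.97*n^2 - 1.43*n - 5.11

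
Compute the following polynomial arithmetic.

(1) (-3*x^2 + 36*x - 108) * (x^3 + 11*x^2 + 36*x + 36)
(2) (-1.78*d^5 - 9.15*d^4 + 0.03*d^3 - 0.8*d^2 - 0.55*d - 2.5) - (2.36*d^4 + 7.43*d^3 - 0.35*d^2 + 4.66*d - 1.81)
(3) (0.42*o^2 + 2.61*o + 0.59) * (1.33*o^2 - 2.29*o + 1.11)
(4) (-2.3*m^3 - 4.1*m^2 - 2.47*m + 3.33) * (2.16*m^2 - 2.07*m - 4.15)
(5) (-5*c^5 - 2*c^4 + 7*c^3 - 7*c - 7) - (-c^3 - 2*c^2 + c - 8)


(1) = -3*x^5 + 3*x^4 + 180*x^3 - 2592*x - 3888
(2) = -1.78*d^5 - 11.51*d^4 - 7.4*d^3 - 0.45*d^2 - 5.21*d - 0.69
(3) = 0.5586*o^4 + 2.5095*o^3 - 4.726*o^2 + 1.546*o + 0.6549
(4) = -4.968*m^5 - 4.095*m^4 + 12.6968*m^3 + 29.3207*m^2 + 3.3574*m - 13.8195
(5) = -5*c^5 - 2*c^4 + 8*c^3 + 2*c^2 - 8*c + 1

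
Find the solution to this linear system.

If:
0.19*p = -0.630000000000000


Then:
p = -3.32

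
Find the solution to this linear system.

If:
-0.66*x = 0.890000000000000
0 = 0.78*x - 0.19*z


Then:
x = -1.35
z = -5.54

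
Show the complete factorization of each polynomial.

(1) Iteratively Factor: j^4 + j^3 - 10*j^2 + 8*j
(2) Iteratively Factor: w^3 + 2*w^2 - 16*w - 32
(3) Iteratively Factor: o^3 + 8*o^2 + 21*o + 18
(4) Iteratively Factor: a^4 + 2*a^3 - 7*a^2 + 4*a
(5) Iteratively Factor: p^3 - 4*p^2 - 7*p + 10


(1) = (j + 4)*(j^3 - 3*j^2 + 2*j) = (j - 2)*(j + 4)*(j^2 - j) = (j - 2)*(j - 1)*(j + 4)*(j)
(2) = (w + 2)*(w^2 - 16) = (w + 2)*(w + 4)*(w - 4)
(3) = (o + 3)*(o^2 + 5*o + 6) = (o + 3)^2*(o + 2)
(4) = (a)*(a^3 + 2*a^2 - 7*a + 4) = a*(a - 1)*(a^2 + 3*a - 4) = a*(a - 1)*(a + 4)*(a - 1)
(5) = (p - 1)*(p^2 - 3*p - 10) = (p - 1)*(p + 2)*(p - 5)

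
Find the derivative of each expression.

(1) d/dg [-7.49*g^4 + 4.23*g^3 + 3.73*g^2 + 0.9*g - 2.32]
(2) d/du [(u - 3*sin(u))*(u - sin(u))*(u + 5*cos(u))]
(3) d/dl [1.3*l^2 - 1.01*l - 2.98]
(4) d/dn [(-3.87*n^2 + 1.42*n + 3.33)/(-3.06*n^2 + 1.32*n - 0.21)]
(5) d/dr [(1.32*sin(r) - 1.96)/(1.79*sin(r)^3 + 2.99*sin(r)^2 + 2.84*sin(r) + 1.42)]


(1) = -29.96*g^3 + 12.69*g^2 + 7.46*g + 0.9
(2) = -(u - 3*sin(u))*(u - sin(u))*(5*sin(u) - 1) - (u - 3*sin(u))*(u + 5*cos(u))*(cos(u) - 1) - (u - sin(u))*(u + 5*cos(u))*(3*cos(u) - 1)
(3) = 2.6*l - 1.01
(4) = (-0.7632*n^2 + 22.005*n - 4.6938)/(9.3636*n^4 - 8.0784*n^3 + 3.0276*n^2 - 0.5544*n + 0.0441)
(5) = (-4.7256*sin(r)^3 + 6.5784*sin(r)^2 + 11.7208*sin(r) + 7.4408)*cos(r)/(3.2041*sin(r)^6 + 10.7042*sin(r)^5 + 19.1073*sin(r)^4 + 22.0668*sin(r)^3 + 16.5572*sin(r)^2 + 8.0656*sin(r) + 2.0164)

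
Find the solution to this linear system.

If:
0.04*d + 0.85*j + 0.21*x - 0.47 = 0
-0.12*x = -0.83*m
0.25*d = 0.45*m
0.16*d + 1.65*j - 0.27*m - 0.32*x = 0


Then:
d = 0.32
j = 0.24
m = 0.18
x = 1.22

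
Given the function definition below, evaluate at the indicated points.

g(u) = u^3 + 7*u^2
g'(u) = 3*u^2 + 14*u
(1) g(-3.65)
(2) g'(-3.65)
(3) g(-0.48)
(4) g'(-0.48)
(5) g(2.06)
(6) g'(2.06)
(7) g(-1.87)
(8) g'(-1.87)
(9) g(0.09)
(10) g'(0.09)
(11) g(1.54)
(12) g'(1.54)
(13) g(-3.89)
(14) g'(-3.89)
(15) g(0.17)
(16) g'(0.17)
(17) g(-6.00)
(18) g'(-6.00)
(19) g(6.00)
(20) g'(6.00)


(1) = 44.63
(2) = -11.13
(3) = 1.50
(4) = -6.03
(5) = 38.45
(6) = 41.57
(7) = 17.94
(8) = -15.69
(9) = 0.06
(10) = 1.28
(11) = 20.25
(12) = 28.67
(13) = 47.06
(14) = -9.06
(15) = 0.21
(16) = 2.47
(17) = 36.00
(18) = 24.00
(19) = 468.00
(20) = 192.00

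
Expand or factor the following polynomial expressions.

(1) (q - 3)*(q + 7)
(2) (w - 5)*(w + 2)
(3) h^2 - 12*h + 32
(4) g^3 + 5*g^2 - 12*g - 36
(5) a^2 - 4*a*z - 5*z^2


(1) = q^2 + 4*q - 21
(2) = w^2 - 3*w - 10
(3) = (h - 8)*(h - 4)
(4) = (g - 3)*(g + 2)*(g + 6)
(5) = (a - 5*z)*(a + z)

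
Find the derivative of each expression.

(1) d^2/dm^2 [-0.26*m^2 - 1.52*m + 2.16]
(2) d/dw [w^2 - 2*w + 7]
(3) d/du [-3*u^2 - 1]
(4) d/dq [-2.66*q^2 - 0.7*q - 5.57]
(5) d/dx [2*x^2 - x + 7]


(1) = -0.520000000000000
(2) = 2*w - 2
(3) = -6*u
(4) = -5.32*q - 0.7
(5) = 4*x - 1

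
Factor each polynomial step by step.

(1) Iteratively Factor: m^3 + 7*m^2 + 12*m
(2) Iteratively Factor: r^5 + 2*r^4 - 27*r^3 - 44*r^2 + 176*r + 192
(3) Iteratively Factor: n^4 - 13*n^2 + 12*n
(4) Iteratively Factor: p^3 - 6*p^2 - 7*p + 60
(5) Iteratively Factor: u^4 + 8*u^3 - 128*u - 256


(1) = (m + 4)*(m^2 + 3*m) = m*(m + 4)*(m + 3)
(2) = (r + 1)*(r^4 + r^3 - 28*r^2 - 16*r + 192) = (r + 1)*(r + 4)*(r^3 - 3*r^2 - 16*r + 48) = (r - 3)*(r + 1)*(r + 4)*(r^2 - 16) = (r - 3)*(r + 1)*(r + 4)^2*(r - 4)
(3) = (n - 1)*(n^3 + n^2 - 12*n) = (n - 3)*(n - 1)*(n^2 + 4*n) = (n - 3)*(n - 1)*(n + 4)*(n)
(4) = (p - 4)*(p^2 - 2*p - 15) = (p - 5)*(p - 4)*(p + 3)
(5) = (u + 4)*(u^3 + 4*u^2 - 16*u - 64) = (u - 4)*(u + 4)*(u^2 + 8*u + 16) = (u - 4)*(u + 4)^2*(u + 4)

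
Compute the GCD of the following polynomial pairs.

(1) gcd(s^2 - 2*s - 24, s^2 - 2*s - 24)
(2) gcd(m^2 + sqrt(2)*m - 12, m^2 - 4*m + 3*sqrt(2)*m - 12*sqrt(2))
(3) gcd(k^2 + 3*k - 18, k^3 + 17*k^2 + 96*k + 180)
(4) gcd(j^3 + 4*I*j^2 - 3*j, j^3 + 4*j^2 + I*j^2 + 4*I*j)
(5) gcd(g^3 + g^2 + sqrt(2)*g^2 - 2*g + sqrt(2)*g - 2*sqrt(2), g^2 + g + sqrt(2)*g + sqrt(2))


(1) = s^2 - 2*s - 24
(2) = m + 3*sqrt(2)
(3) = gcd((k - 3)*(k + 6), (k + 5)*(k + 6)^2) = k + 6
(4) = j^2 + I*j
(5) = gcd((g - 1)*(g + 2)*(g + sqrt(2)), (g + 1)*(g + sqrt(2))) = g + sqrt(2)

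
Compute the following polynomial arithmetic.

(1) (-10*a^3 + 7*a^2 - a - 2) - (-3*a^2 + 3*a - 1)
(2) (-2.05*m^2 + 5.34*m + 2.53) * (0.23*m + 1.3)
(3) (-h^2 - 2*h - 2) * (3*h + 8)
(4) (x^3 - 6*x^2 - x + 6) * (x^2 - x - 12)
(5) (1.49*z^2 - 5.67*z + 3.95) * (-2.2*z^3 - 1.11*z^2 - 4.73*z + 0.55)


(1) = -10*a^3 + 10*a^2 - 4*a - 1
(2) = -0.4715*m^3 - 1.4368*m^2 + 7.5239*m + 3.289
(3) = -3*h^3 - 14*h^2 - 22*h - 16
(4) = x^5 - 7*x^4 - 7*x^3 + 79*x^2 + 6*x - 72
(5) = -3.278*z^5 + 10.8201*z^4 - 9.444*z^3 + 23.2541*z^2 - 21.802*z + 2.1725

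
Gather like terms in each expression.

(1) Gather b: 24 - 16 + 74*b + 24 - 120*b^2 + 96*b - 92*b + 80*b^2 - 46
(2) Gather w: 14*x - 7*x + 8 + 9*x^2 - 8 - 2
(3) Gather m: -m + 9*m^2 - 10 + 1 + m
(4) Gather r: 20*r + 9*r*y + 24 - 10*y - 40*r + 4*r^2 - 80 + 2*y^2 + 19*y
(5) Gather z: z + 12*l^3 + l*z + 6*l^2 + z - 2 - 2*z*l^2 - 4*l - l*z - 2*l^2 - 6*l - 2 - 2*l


(1) = -40*b^2 + 78*b - 14
(2) = 9*x^2 + 7*x - 2
(3) = 9*m^2 - 9
(4) = 4*r^2 + r*(9*y - 20) + 2*y^2 + 9*y - 56
(5) = 12*l^3 + 4*l^2 - 12*l + z*(2 - 2*l^2) - 4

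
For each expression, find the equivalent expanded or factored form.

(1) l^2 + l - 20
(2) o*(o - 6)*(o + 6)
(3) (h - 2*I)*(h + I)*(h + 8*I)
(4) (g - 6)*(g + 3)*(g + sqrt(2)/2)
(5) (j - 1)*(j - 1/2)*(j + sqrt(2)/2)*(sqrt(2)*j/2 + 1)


(1) = (l - 4)*(l + 5)
(2) = o^3 - 36*o
(3) = h^3 + 7*I*h^2 + 10*h + 16*I
(4) = g^3 - 3*g^2 + sqrt(2)*g^2/2 - 18*g - 3*sqrt(2)*g/2 - 9*sqrt(2)
(5) = sqrt(2)*j^4/2 - 3*sqrt(2)*j^3/4 + 3*j^3/2 - 9*j^2/4 + 3*sqrt(2)*j^2/4 - 3*sqrt(2)*j/4 + 3*j/4 + sqrt(2)/4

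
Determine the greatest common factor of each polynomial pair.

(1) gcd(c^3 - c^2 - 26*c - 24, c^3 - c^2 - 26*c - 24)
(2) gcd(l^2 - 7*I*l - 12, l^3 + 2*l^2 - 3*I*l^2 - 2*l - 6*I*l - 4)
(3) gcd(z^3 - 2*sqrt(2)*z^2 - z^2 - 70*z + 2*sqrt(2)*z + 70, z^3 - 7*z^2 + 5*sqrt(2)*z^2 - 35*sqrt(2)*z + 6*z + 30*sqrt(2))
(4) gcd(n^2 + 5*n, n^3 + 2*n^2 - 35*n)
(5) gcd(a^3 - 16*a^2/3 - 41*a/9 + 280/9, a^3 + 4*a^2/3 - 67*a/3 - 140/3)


(1) = c^3 - c^2 - 26*c - 24
(2) = gcd((l - 4*I)*(l - 3*I), (l + 2)*(l - 2*I)*(l - I)) = 1
(3) = z^2 + z*(-1 + 5*sqrt(2)) - 5*sqrt(2)
(4) = n
(5) = gcd((a - 5)*(a - 8/3)*(a + 7/3), (a - 5)*(a + 7/3)*(a + 4)) = a^2 - 8*a/3 - 35/3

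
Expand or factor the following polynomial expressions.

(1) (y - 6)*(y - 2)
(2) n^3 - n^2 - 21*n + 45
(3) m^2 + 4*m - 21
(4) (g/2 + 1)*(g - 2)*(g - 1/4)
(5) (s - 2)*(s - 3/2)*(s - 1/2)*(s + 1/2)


(1) = y^2 - 8*y + 12
(2) = (n - 3)^2*(n + 5)
(3) = (m - 3)*(m + 7)
(4) = g^3/2 - g^2/8 - 2*g + 1/2
(5) = s^4 - 7*s^3/2 + 11*s^2/4 + 7*s/8 - 3/4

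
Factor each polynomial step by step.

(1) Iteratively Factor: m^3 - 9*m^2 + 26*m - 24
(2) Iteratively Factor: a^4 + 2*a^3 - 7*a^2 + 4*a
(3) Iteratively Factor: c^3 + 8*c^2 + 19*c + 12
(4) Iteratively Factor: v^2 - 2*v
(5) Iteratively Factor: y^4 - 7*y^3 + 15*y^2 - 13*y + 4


(1) = (m - 3)*(m^2 - 6*m + 8) = (m - 4)*(m - 3)*(m - 2)
(2) = (a - 1)*(a^3 + 3*a^2 - 4*a) = (a - 1)*(a + 4)*(a^2 - a) = (a - 1)^2*(a + 4)*(a)
(3) = (c + 4)*(c^2 + 4*c + 3) = (c + 1)*(c + 4)*(c + 3)
(4) = (v - 2)*(v)
(5) = (y - 1)*(y^3 - 6*y^2 + 9*y - 4) = (y - 1)^2*(y^2 - 5*y + 4) = (y - 4)*(y - 1)^2*(y - 1)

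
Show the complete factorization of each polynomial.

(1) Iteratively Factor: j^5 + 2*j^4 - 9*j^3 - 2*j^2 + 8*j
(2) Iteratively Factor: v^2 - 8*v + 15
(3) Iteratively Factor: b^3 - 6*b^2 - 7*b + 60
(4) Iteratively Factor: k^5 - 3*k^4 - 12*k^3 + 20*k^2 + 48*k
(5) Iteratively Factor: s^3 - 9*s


(1) = (j)*(j^4 + 2*j^3 - 9*j^2 - 2*j + 8) = j*(j - 2)*(j^3 + 4*j^2 - j - 4) = j*(j - 2)*(j + 4)*(j^2 - 1) = j*(j - 2)*(j - 1)*(j + 4)*(j + 1)
(2) = (v - 3)*(v - 5)
(3) = (b - 5)*(b^2 - b - 12) = (b - 5)*(b + 3)*(b - 4)
(4) = (k)*(k^4 - 3*k^3 - 12*k^2 + 20*k + 48) = k*(k - 4)*(k^3 + k^2 - 8*k - 12) = k*(k - 4)*(k + 2)*(k^2 - k - 6) = k*(k - 4)*(k + 2)^2*(k - 3)
(5) = (s)*(s^2 - 9) = s*(s - 3)*(s + 3)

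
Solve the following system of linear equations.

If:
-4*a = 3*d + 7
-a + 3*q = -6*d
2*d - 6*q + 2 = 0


Then:
a = -46/31
d = -11/31
q = 20/93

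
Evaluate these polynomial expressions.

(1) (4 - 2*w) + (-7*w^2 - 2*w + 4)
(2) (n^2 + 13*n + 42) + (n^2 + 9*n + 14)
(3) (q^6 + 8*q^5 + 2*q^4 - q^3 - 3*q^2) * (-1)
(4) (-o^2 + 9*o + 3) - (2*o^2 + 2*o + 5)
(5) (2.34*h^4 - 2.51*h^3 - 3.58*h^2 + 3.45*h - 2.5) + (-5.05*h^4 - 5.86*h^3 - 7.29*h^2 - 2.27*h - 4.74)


(1) = -7*w^2 - 4*w + 8
(2) = 2*n^2 + 22*n + 56
(3) = -q^6 - 8*q^5 - 2*q^4 + q^3 + 3*q^2
(4) = -3*o^2 + 7*o - 2
(5) = -2.71*h^4 - 8.37*h^3 - 10.87*h^2 + 1.18*h - 7.24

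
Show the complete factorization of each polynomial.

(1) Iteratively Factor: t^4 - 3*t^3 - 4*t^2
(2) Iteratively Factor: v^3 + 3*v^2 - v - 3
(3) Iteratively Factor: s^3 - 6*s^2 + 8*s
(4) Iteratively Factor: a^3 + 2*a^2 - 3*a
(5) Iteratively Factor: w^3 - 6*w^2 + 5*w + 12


(1) = (t)*(t^3 - 3*t^2 - 4*t) = t*(t - 4)*(t^2 + t) = t^2*(t - 4)*(t + 1)
(2) = (v - 1)*(v^2 + 4*v + 3) = (v - 1)*(v + 3)*(v + 1)
(3) = (s - 2)*(s^2 - 4*s) = s*(s - 2)*(s - 4)
(4) = (a - 1)*(a^2 + 3*a) = a*(a - 1)*(a + 3)
(5) = (w + 1)*(w^2 - 7*w + 12) = (w - 3)*(w + 1)*(w - 4)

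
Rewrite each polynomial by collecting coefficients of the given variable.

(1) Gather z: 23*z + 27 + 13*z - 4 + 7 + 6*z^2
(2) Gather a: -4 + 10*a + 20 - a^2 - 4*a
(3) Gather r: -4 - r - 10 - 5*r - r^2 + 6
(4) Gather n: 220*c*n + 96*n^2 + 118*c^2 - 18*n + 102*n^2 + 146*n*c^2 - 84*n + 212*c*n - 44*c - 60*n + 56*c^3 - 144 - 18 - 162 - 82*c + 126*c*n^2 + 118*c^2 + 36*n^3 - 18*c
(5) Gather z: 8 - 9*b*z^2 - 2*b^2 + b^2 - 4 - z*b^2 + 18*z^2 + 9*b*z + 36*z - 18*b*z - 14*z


(1) = 6*z^2 + 36*z + 30
(2) = -a^2 + 6*a + 16
(3) = -r^2 - 6*r - 8
(4) = 56*c^3 + 236*c^2 - 144*c + 36*n^3 + n^2*(126*c + 198) + n*(146*c^2 + 432*c - 162) - 324
(5) = -b^2 + z^2*(18 - 9*b) + z*(-b^2 - 9*b + 22) + 4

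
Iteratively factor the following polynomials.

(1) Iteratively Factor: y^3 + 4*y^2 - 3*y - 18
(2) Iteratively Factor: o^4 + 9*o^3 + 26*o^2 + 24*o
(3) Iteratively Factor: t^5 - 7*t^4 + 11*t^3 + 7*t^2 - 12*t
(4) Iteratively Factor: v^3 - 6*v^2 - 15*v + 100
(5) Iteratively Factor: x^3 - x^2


(1) = (y + 3)*(y^2 + y - 6) = (y - 2)*(y + 3)*(y + 3)
(2) = (o)*(o^3 + 9*o^2 + 26*o + 24) = o*(o + 4)*(o^2 + 5*o + 6) = o*(o + 2)*(o + 4)*(o + 3)
(3) = (t - 4)*(t^4 - 3*t^3 - t^2 + 3*t) = t*(t - 4)*(t^3 - 3*t^2 - t + 3) = t*(t - 4)*(t - 3)*(t^2 - 1) = t*(t - 4)*(t - 3)*(t - 1)*(t + 1)
(4) = (v - 5)*(v^2 - v - 20) = (v - 5)^2*(v + 4)
(5) = (x - 1)*(x^2) = x*(x - 1)*(x)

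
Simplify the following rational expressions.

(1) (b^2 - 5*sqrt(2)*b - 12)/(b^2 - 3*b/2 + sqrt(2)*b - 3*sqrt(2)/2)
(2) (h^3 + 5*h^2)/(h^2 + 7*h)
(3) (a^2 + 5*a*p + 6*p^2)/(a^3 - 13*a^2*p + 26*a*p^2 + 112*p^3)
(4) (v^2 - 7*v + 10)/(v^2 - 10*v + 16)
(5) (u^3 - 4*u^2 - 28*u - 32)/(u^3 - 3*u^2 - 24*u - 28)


(1) = (2*b - 12*sqrt(2))/(2*b - 3)
(2) = (h^2 + 5*h)/(h + 7)
(3) = (a + 3*p)/(a^2 - 15*a*p + 56*p^2)
(4) = (v - 5)/(v - 8)
(5) = (u - 8)/(u - 7)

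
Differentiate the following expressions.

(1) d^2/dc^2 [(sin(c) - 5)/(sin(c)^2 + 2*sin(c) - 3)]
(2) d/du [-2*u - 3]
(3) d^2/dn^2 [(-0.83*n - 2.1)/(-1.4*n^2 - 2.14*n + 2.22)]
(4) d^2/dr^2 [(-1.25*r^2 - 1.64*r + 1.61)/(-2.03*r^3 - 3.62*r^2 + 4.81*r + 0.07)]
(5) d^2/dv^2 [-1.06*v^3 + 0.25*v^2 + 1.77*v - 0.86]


(1) = (-sin(c)^4 + 21*sin(c)^3 + 35*sin(c)^2 + 79*sin(c) + 58)/((sin(c) - 1)^2*(sin(c) + 3)^3)
(2) = -2
(3) = ((0.83*n + 2.1)*(2.8*n + 2.14)*(5.6*n + 4.28) - (6.972*n + 9.4324)*(1.4*n^2 + 2.14*n - 2.22))/(1.4*n^2 + 2.14*n - 2.22)^3
(4) = (10.30225*r^6 + 40.549656*r^5 + 65.926686*r^4 - 68.27335*r^3 - 27.568338*r^2 + 169.322622*r - 76.406316)/(8.365427*r^9 + 44.752974*r^8 + 20.341209*r^7 - 165.508057*r^6 - 51.284055*r^5 + 252.607128*r^4 - 103.941676*r^3 - 4.805367*r^2 - 0.070707*r - 0.000343)
(5) = 0.5 - 6.36*v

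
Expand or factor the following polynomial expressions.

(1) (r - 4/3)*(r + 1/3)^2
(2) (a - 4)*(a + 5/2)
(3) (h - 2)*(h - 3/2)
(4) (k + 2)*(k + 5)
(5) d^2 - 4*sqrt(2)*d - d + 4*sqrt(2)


(1) = r^3 - 2*r^2/3 - 7*r/9 - 4/27
(2) = a^2 - 3*a/2 - 10
(3) = h^2 - 7*h/2 + 3
(4) = k^2 + 7*k + 10
(5) = (d - 1)*(d - 4*sqrt(2))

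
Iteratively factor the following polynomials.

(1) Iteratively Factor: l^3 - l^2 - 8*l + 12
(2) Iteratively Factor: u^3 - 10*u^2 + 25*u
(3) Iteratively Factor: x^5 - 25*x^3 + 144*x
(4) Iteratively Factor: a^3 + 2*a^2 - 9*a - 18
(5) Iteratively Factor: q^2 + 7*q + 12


(1) = (l - 2)*(l^2 + l - 6) = (l - 2)*(l + 3)*(l - 2)
(2) = (u - 5)*(u^2 - 5*u) = (u - 5)^2*(u)
(3) = (x)*(x^4 - 25*x^2 + 144) = x*(x + 4)*(x^3 - 4*x^2 - 9*x + 36) = x*(x - 3)*(x + 4)*(x^2 - x - 12) = x*(x - 4)*(x - 3)*(x + 4)*(x + 3)
(4) = (a - 3)*(a^2 + 5*a + 6) = (a - 3)*(a + 3)*(a + 2)
(5) = (q + 4)*(q + 3)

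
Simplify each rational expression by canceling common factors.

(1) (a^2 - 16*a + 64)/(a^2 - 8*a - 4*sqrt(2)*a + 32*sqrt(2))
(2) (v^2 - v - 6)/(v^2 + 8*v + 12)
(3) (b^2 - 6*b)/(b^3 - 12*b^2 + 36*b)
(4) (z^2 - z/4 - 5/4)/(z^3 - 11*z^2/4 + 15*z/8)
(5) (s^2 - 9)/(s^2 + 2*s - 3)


(1) = (a - 8)/(a - 4*sqrt(2))
(2) = (v - 3)/(v + 6)
(3) = 1/(b - 6)
(4) = (2*z + 2)/(2*z^2 - 3*z)
(5) = (s - 3)/(s - 1)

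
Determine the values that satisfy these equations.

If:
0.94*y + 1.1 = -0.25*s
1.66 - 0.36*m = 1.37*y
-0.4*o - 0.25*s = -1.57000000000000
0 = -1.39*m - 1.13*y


Then:
m = -1.25
o = 10.30
s = -10.19
y = 1.54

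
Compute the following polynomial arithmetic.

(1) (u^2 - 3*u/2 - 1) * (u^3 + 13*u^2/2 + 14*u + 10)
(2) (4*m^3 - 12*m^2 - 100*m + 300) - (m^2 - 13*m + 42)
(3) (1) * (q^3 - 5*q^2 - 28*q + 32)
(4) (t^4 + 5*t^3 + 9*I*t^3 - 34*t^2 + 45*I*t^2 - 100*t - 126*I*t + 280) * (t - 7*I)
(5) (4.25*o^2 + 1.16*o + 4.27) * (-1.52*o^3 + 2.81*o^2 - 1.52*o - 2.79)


(1) = u^5 + 5*u^4 + 13*u^3/4 - 35*u^2/2 - 29*u - 10
(2) = 4*m^3 - 13*m^2 - 87*m + 258
(3) = q^3 - 5*q^2 - 28*q + 32
(4) = t^5 + 5*t^4 + 2*I*t^4 + 29*t^3 + 10*I*t^3 + 215*t^2 + 112*I*t^2 - 602*t + 700*I*t - 1960*I
(5) = -6.46*o^5 + 10.1793*o^4 - 9.6908*o^3 - 1.622*o^2 - 9.7268*o - 11.9133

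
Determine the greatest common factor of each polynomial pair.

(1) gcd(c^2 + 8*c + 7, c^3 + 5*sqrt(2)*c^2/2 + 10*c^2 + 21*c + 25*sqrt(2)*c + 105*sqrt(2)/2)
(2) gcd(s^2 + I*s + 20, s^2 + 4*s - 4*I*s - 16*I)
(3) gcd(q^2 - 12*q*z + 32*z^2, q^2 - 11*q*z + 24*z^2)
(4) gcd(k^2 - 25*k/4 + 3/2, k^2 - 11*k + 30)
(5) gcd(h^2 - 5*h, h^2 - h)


(1) = gcd((c + 1)*(c + 7), (c + 3)*(c + 7)*(c + 5*sqrt(2)/2)) = c + 7
(2) = s - 4*I
(3) = -q + 8*z
(4) = gcd((k - 6)*(k - 1/4), (k - 6)*(k - 5)) = k - 6
(5) = gcd(h*(h - 5), h*(h - 1)) = h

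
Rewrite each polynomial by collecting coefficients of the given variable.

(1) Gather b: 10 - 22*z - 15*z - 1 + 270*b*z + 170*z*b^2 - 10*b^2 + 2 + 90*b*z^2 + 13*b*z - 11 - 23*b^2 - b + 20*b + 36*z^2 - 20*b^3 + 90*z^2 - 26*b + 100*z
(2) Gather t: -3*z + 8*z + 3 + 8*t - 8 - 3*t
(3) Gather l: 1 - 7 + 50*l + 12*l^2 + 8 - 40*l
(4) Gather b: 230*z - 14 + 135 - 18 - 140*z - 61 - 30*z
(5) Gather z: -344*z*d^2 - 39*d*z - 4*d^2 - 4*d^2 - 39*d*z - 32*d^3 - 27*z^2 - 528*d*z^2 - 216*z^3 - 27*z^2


(1) = -20*b^3 + b^2*(170*z - 33) + b*(90*z^2 + 283*z - 7) + 126*z^2 + 63*z
(2) = 5*t + 5*z - 5
(3) = 12*l^2 + 10*l + 2
(4) = 60*z + 42
(5) = -32*d^3 - 8*d^2 - 216*z^3 + z^2*(-528*d - 54) + z*(-344*d^2 - 78*d)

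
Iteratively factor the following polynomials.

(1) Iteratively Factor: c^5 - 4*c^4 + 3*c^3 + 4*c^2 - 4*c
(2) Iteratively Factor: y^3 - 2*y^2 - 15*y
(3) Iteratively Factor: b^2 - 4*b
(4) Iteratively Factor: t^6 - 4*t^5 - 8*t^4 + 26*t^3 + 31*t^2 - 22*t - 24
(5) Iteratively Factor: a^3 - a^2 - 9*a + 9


(1) = (c - 1)*(c^4 - 3*c^3 + 4*c) = (c - 2)*(c - 1)*(c^3 - c^2 - 2*c) = (c - 2)*(c - 1)*(c + 1)*(c^2 - 2*c) = c*(c - 2)*(c - 1)*(c + 1)*(c - 2)
(2) = (y - 5)*(y^2 + 3*y) = (y - 5)*(y + 3)*(y)
(3) = (b)*(b - 4)
(4) = (t + 1)*(t^5 - 5*t^4 - 3*t^3 + 29*t^2 + 2*t - 24) = (t - 4)*(t + 1)*(t^4 - t^3 - 7*t^2 + t + 6) = (t - 4)*(t - 3)*(t + 1)*(t^3 + 2*t^2 - t - 2) = (t - 4)*(t - 3)*(t + 1)^2*(t^2 + t - 2) = (t - 4)*(t - 3)*(t - 1)*(t + 1)^2*(t + 2)
(5) = (a - 1)*(a^2 - 9) = (a - 3)*(a - 1)*(a + 3)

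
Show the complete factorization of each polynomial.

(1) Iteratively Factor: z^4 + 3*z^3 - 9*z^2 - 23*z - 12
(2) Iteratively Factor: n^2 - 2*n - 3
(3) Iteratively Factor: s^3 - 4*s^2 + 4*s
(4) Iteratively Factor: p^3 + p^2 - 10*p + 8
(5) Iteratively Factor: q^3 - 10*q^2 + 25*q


(1) = (z - 3)*(z^3 + 6*z^2 + 9*z + 4) = (z - 3)*(z + 4)*(z^2 + 2*z + 1) = (z - 3)*(z + 1)*(z + 4)*(z + 1)
(2) = (n + 1)*(n - 3)
(3) = (s - 2)*(s^2 - 2*s) = (s - 2)^2*(s)
(4) = (p + 4)*(p^2 - 3*p + 2) = (p - 2)*(p + 4)*(p - 1)
(5) = (q)*(q^2 - 10*q + 25) = q*(q - 5)*(q - 5)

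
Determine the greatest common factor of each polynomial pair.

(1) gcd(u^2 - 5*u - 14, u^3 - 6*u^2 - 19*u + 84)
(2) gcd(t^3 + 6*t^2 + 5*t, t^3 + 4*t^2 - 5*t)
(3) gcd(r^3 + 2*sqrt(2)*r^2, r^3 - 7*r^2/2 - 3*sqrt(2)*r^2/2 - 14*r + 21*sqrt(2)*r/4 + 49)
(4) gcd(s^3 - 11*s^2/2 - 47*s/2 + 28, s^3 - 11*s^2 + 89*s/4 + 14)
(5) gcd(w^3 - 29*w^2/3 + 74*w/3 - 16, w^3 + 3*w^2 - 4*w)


(1) = u - 7
(2) = gcd(t*(t + 1)*(t + 5), t*(t - 1)*(t + 5)) = t^2 + 5*t
(3) = gcd(r^2*(r + 2*sqrt(2)), (r - 7/2)*(r - 7*sqrt(2)/2)*(r + 2*sqrt(2))) = r + 2*sqrt(2)
(4) = s - 8
(5) = gcd((w - 6)*(w - 8/3)*(w - 1), w*(w - 1)*(w + 4)) = w - 1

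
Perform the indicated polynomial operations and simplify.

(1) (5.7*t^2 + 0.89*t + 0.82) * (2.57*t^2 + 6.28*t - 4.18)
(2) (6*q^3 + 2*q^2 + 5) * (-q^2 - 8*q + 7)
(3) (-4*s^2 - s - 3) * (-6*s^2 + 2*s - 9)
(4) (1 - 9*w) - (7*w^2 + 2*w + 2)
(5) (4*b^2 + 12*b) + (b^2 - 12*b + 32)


(1) = 14.649*t^4 + 38.0833*t^3 - 16.1294*t^2 + 1.4294*t - 3.4276
(2) = -6*q^5 - 50*q^4 + 26*q^3 + 9*q^2 - 40*q + 35
(3) = 24*s^4 - 2*s^3 + 52*s^2 + 3*s + 27
(4) = -7*w^2 - 11*w - 1
(5) = 5*b^2 + 32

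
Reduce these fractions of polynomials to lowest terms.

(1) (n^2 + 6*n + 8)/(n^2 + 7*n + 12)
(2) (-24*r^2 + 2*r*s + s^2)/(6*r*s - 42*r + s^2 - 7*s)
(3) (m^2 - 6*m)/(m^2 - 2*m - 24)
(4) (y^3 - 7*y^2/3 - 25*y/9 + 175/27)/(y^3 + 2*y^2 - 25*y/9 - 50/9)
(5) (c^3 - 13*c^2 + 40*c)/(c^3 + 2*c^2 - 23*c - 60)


(1) = (n + 2)/(n + 3)
(2) = (-4*r + s)/(s - 7)
(3) = m/(m + 4)
(4) = (3*y - 7)/(3*y + 6)
(5) = (c^2 - 8*c)/(c^2 + 7*c + 12)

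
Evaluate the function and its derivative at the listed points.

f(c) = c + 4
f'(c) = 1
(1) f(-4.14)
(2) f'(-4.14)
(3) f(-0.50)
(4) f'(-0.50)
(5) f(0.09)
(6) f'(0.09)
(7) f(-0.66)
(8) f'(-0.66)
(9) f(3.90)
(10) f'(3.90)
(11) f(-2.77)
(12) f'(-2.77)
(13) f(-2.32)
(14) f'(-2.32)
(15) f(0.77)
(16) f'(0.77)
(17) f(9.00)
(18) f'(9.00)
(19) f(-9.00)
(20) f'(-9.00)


(1) = -0.14
(2) = 1.00
(3) = 3.50
(4) = 1.00
(5) = 4.09
(6) = 1.00
(7) = 3.34
(8) = 1.00
(9) = 7.90
(10) = 1.00
(11) = 1.23
(12) = 1.00
(13) = 1.68
(14) = 1.00
(15) = 4.77
(16) = 1.00
(17) = 13.00
(18) = 1.00
(19) = -5.00
(20) = 1.00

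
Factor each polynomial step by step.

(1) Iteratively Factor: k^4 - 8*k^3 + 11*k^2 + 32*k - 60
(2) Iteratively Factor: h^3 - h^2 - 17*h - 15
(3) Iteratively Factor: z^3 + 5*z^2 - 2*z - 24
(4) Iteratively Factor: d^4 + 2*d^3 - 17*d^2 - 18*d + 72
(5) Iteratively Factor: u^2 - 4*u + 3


(1) = (k - 3)*(k^3 - 5*k^2 - 4*k + 20) = (k - 3)*(k - 2)*(k^2 - 3*k - 10) = (k - 3)*(k - 2)*(k + 2)*(k - 5)
(2) = (h + 1)*(h^2 - 2*h - 15) = (h + 1)*(h + 3)*(h - 5)
(3) = (z + 4)*(z^2 + z - 6) = (z + 3)*(z + 4)*(z - 2)
(4) = (d + 4)*(d^3 - 2*d^2 - 9*d + 18) = (d + 3)*(d + 4)*(d^2 - 5*d + 6) = (d - 3)*(d + 3)*(d + 4)*(d - 2)
(5) = (u - 3)*(u - 1)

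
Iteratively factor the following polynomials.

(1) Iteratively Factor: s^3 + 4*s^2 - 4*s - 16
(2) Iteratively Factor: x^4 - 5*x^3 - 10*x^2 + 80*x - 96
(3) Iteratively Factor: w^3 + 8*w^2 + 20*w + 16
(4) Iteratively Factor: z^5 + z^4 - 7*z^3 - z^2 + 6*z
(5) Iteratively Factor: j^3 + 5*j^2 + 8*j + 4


(1) = (s + 2)*(s^2 + 2*s - 8) = (s - 2)*(s + 2)*(s + 4)
(2) = (x - 3)*(x^3 - 2*x^2 - 16*x + 32) = (x - 3)*(x - 2)*(x^2 - 16) = (x - 4)*(x - 3)*(x - 2)*(x + 4)
(3) = (w + 2)*(w^2 + 6*w + 8) = (w + 2)^2*(w + 4)
(4) = (z + 1)*(z^4 - 7*z^2 + 6*z) = (z - 2)*(z + 1)*(z^3 + 2*z^2 - 3*z) = z*(z - 2)*(z + 1)*(z^2 + 2*z - 3) = z*(z - 2)*(z + 1)*(z + 3)*(z - 1)
(5) = (j + 2)*(j^2 + 3*j + 2) = (j + 2)^2*(j + 1)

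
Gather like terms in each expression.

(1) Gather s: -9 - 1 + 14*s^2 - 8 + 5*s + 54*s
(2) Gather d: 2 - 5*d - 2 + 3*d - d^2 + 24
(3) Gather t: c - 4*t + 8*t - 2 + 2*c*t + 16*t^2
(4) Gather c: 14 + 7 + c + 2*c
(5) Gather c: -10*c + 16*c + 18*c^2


(1) = 14*s^2 + 59*s - 18
(2) = -d^2 - 2*d + 24
(3) = c + 16*t^2 + t*(2*c + 4) - 2
(4) = 3*c + 21
(5) = 18*c^2 + 6*c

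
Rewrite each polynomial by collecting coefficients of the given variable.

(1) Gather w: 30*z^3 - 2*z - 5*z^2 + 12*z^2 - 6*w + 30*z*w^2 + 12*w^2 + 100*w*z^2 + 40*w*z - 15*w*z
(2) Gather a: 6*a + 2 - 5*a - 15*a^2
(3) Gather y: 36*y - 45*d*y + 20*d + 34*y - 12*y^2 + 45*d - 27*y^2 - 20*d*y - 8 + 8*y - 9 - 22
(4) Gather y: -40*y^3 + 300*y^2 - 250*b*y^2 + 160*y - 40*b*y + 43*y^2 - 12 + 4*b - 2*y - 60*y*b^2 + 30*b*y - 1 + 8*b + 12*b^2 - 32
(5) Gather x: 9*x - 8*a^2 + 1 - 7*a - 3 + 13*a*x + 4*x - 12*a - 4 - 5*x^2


(1) = w^2*(30*z + 12) + w*(100*z^2 + 25*z - 6) + 30*z^3 + 7*z^2 - 2*z
(2) = -15*a^2 + a + 2
(3) = 65*d - 39*y^2 + y*(78 - 65*d) - 39
(4) = 12*b^2 + 12*b - 40*y^3 + y^2*(343 - 250*b) + y*(-60*b^2 - 10*b + 158) - 45
(5) = -8*a^2 - 19*a - 5*x^2 + x*(13*a + 13) - 6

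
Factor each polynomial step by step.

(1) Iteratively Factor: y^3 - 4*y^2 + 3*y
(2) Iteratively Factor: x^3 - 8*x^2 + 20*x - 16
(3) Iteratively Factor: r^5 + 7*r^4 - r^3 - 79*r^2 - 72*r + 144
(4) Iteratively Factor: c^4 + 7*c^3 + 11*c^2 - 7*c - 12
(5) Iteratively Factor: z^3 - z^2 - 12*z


(1) = (y - 1)*(y^2 - 3*y) = y*(y - 1)*(y - 3)
(2) = (x - 4)*(x^2 - 4*x + 4) = (x - 4)*(x - 2)*(x - 2)
(3) = (r + 3)*(r^4 + 4*r^3 - 13*r^2 - 40*r + 48) = (r + 3)*(r + 4)*(r^3 - 13*r + 12) = (r + 3)*(r + 4)^2*(r^2 - 4*r + 3) = (r - 3)*(r + 3)*(r + 4)^2*(r - 1)
(4) = (c - 1)*(c^3 + 8*c^2 + 19*c + 12) = (c - 1)*(c + 3)*(c^2 + 5*c + 4) = (c - 1)*(c + 1)*(c + 3)*(c + 4)
(5) = (z)*(z^2 - z - 12) = z*(z - 4)*(z + 3)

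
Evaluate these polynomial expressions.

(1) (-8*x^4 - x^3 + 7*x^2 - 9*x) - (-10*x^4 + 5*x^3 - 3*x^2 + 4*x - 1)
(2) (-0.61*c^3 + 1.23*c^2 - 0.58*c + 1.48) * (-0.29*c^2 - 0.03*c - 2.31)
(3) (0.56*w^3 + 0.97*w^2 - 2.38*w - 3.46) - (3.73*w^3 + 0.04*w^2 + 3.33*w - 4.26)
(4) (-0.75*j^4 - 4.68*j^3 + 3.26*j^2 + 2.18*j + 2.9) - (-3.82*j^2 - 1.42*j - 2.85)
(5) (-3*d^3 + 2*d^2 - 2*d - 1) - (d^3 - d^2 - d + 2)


(1) = 2*x^4 - 6*x^3 + 10*x^2 - 13*x + 1
(2) = 0.1769*c^5 - 0.3384*c^4 + 1.5404*c^3 - 3.2531*c^2 + 1.2954*c - 3.4188
(3) = -3.17*w^3 + 0.93*w^2 - 5.71*w + 0.8
(4) = -0.75*j^4 - 4.68*j^3 + 7.08*j^2 + 3.6*j + 5.75
(5) = -4*d^3 + 3*d^2 - d - 3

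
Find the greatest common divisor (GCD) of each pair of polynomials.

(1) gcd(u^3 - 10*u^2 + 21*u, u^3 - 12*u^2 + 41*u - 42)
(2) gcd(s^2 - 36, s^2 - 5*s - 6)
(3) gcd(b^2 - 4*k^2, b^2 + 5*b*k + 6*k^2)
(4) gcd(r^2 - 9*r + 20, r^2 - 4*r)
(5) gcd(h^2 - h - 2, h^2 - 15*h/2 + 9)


(1) = u^2 - 10*u + 21
(2) = s - 6
(3) = b + 2*k
(4) = gcd((r - 5)*(r - 4), r*(r - 4)) = r - 4
(5) = gcd((h - 2)*(h + 1), (h - 6)*(h - 3/2)) = 1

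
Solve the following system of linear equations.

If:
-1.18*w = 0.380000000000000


Then:
w = -0.32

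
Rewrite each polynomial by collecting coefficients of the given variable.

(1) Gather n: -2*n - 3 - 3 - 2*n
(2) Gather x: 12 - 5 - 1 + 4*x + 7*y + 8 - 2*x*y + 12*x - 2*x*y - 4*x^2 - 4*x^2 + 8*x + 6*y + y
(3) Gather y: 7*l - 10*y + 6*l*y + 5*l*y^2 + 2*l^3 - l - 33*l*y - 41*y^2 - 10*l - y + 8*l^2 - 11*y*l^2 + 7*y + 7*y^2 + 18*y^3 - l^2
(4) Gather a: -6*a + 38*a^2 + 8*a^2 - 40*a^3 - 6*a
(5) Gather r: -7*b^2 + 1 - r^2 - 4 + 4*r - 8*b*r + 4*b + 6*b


(1) = -4*n - 6
(2) = -8*x^2 + x*(24 - 4*y) + 14*y + 14
(3) = 2*l^3 + 7*l^2 - 4*l + 18*y^3 + y^2*(5*l - 34) + y*(-11*l^2 - 27*l - 4)
(4) = -40*a^3 + 46*a^2 - 12*a
(5) = -7*b^2 + 10*b - r^2 + r*(4 - 8*b) - 3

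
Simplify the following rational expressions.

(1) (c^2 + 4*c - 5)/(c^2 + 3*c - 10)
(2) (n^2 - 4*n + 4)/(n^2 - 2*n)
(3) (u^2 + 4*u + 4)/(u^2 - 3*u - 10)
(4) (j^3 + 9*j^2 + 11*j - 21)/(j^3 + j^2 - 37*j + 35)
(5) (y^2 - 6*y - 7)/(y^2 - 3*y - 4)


(1) = (c - 1)/(c - 2)
(2) = (n - 2)/n
(3) = (u + 2)/(u - 5)
(4) = (j + 3)/(j - 5)
(5) = (y - 7)/(y - 4)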